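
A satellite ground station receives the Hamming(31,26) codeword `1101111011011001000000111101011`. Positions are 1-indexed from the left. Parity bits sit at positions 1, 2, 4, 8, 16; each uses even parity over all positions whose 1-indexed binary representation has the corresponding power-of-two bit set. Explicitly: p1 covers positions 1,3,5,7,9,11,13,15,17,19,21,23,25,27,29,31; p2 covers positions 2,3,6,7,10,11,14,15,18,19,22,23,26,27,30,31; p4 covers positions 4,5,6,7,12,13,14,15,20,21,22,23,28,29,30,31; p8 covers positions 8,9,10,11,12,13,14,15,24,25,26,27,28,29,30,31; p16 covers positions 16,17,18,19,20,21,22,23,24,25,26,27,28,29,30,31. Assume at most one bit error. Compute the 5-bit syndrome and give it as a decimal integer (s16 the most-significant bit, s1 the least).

0

s1: b1⊕b3⊕b5⊕b7⊕b9⊕b11⊕b13⊕b15⊕b17⊕b19⊕b21⊕b23⊕b25⊕b27⊕b29⊕b31 = 1⊕0⊕1⊕1⊕1⊕0⊕1⊕0⊕0⊕0⊕0⊕1⊕1⊕0⊕0⊕1 = 0
s2: b2⊕b3⊕b6⊕b7⊕b10⊕b11⊕b14⊕b15⊕b18⊕b19⊕b22⊕b23⊕b26⊕b27⊕b30⊕b31 = 1⊕0⊕1⊕1⊕1⊕0⊕0⊕0⊕0⊕0⊕0⊕1⊕1⊕0⊕1⊕1 = 0
s4: b4⊕b5⊕b6⊕b7⊕b12⊕b13⊕b14⊕b15⊕b20⊕b21⊕b22⊕b23⊕b28⊕b29⊕b30⊕b31 = 1⊕1⊕1⊕1⊕1⊕1⊕0⊕0⊕0⊕0⊕0⊕1⊕1⊕0⊕1⊕1 = 0
s8: b8⊕b9⊕b10⊕b11⊕b12⊕b13⊕b14⊕b15⊕b24⊕b25⊕b26⊕b27⊕b28⊕b29⊕b30⊕b31 = 0⊕1⊕1⊕0⊕1⊕1⊕0⊕0⊕1⊕1⊕1⊕0⊕1⊕0⊕1⊕1 = 0
s16: b16⊕b17⊕b18⊕b19⊕b20⊕b21⊕b22⊕b23⊕b24⊕b25⊕b26⊕b27⊕b28⊕b29⊕b30⊕b31 = 1⊕0⊕0⊕0⊕0⊕0⊕0⊕1⊕1⊕1⊕1⊕0⊕1⊕0⊕1⊕1 = 0
Syndrome (s16...s1) = 00000 → position 0 (no error).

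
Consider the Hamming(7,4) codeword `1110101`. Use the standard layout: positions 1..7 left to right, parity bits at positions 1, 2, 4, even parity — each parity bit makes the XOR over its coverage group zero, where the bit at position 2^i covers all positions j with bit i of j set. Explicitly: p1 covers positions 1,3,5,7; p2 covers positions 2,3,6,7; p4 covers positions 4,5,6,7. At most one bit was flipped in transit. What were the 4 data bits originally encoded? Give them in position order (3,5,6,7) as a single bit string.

s1: b1⊕b3⊕b5⊕b7 = 1⊕1⊕1⊕1 = 0
s2: b2⊕b3⊕b6⊕b7 = 1⊕1⊕0⊕1 = 1
s4: b4⊕b5⊕b6⊕b7 = 0⊕1⊕0⊕1 = 0
Syndrome (s4...s1) = 010 → position 2.
Flip bit 2: corrected codeword = 1010101
Data bits at positions 3,5,6,7: 1101

1101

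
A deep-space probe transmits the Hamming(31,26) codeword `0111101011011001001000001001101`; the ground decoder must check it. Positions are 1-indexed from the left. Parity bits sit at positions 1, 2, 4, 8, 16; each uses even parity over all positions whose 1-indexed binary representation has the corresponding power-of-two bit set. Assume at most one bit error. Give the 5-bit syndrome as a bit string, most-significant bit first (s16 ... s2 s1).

00001

s1: b1⊕b3⊕b5⊕b7⊕b9⊕b11⊕b13⊕b15⊕b17⊕b19⊕b21⊕b23⊕b25⊕b27⊕b29⊕b31 = 0⊕1⊕1⊕1⊕1⊕0⊕1⊕0⊕0⊕1⊕0⊕0⊕1⊕0⊕1⊕1 = 1
s2: b2⊕b3⊕b6⊕b7⊕b10⊕b11⊕b14⊕b15⊕b18⊕b19⊕b22⊕b23⊕b26⊕b27⊕b30⊕b31 = 1⊕1⊕0⊕1⊕1⊕0⊕0⊕0⊕0⊕1⊕0⊕0⊕0⊕0⊕0⊕1 = 0
s4: b4⊕b5⊕b6⊕b7⊕b12⊕b13⊕b14⊕b15⊕b20⊕b21⊕b22⊕b23⊕b28⊕b29⊕b30⊕b31 = 1⊕1⊕0⊕1⊕1⊕1⊕0⊕0⊕0⊕0⊕0⊕0⊕1⊕1⊕0⊕1 = 0
s8: b8⊕b9⊕b10⊕b11⊕b12⊕b13⊕b14⊕b15⊕b24⊕b25⊕b26⊕b27⊕b28⊕b29⊕b30⊕b31 = 0⊕1⊕1⊕0⊕1⊕1⊕0⊕0⊕0⊕1⊕0⊕0⊕1⊕1⊕0⊕1 = 0
s16: b16⊕b17⊕b18⊕b19⊕b20⊕b21⊕b22⊕b23⊕b24⊕b25⊕b26⊕b27⊕b28⊕b29⊕b30⊕b31 = 1⊕0⊕0⊕1⊕0⊕0⊕0⊕0⊕0⊕1⊕0⊕0⊕1⊕1⊕0⊕1 = 0
Syndrome (s16...s1) = 00001 → position 1.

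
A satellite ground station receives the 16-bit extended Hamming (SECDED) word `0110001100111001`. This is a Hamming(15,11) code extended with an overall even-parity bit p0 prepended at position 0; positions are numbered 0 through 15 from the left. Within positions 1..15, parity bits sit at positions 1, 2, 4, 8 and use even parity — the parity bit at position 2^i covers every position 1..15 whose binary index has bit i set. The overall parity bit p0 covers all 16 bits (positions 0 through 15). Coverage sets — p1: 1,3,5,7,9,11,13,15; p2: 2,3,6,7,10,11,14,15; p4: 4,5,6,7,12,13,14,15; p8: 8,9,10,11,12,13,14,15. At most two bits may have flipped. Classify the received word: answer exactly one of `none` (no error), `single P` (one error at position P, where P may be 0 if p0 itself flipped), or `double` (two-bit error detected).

none

s1: b1⊕b3⊕b5⊕b7⊕b9⊕b11⊕b13⊕b15 = 1⊕0⊕0⊕1⊕0⊕1⊕0⊕1 = 0
s2: b2⊕b3⊕b6⊕b7⊕b10⊕b11⊕b14⊕b15 = 1⊕0⊕1⊕1⊕1⊕1⊕0⊕1 = 0
s4: b4⊕b5⊕b6⊕b7⊕b12⊕b13⊕b14⊕b15 = 0⊕0⊕1⊕1⊕1⊕0⊕0⊕1 = 0
s8: b8⊕b9⊕b10⊕b11⊕b12⊕b13⊕b14⊕b15 = 0⊕0⊕1⊕1⊕1⊕0⊕0⊕1 = 0
Syndrome (s8...s1) = 0000 → position 0 (no error).
Overall parity (XOR of all 16 bits, including p0): 0⊕1⊕1⊕0⊕0⊕0⊕1⊕1⊕0⊕0⊕1⊕1⊕1⊕0⊕0⊕1 = 0
Overall=0, syndrome position=0 → no error.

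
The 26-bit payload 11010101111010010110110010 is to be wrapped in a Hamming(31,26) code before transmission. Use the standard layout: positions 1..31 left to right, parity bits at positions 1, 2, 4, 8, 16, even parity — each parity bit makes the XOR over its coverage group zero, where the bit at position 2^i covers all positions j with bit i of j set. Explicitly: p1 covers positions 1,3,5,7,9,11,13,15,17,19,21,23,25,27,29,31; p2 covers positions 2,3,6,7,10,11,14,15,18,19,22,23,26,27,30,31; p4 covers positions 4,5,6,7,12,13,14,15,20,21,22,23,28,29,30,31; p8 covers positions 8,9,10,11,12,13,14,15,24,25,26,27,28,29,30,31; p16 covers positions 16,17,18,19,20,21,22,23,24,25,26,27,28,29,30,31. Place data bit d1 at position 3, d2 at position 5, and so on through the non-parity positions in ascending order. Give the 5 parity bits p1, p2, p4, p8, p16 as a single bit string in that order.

Place data bits at non-power-of-two positions: b3=1, b5=1, b6=0, b7=1, b9=0, b10=1, b11=0, b12=1, b13=1, b14=1, b15=1, b17=0, b18=1, b19=0, b20=0, b21=1, b22=0, b23=1, b24=1, b25=0, b26=1, b27=1, b28=0, b29=0, b30=1, b31=0.
p1 = XOR of data positions {3,5,7,9,11,13,15,17,19,21,23,25,27,29,31} = 1⊕1⊕1⊕0⊕0⊕1⊕1⊕0⊕0⊕1⊕1⊕0⊕1⊕0⊕0 = 0
p2 = XOR of data positions {3,6,7,10,11,14,15,18,19,22,23,26,27,30,31} = 1⊕0⊕1⊕1⊕0⊕1⊕1⊕1⊕0⊕0⊕1⊕1⊕1⊕1⊕0 = 0
p4 = XOR of data positions {5,6,7,12,13,14,15,20,21,22,23,28,29,30,31} = 1⊕0⊕1⊕1⊕1⊕1⊕1⊕0⊕1⊕0⊕1⊕0⊕0⊕1⊕0 = 1
p8 = XOR of data positions {9,10,11,12,13,14,15,24,25,26,27,28,29,30,31} = 0⊕1⊕0⊕1⊕1⊕1⊕1⊕1⊕0⊕1⊕1⊕0⊕0⊕1⊕0 = 1
p16 = XOR of data positions {17,18,19,20,21,22,23,24,25,26,27,28,29,30,31} = 0⊕1⊕0⊕0⊕1⊕0⊕1⊕1⊕0⊕1⊕1⊕0⊕0⊕1⊕0 = 1
Parity bits p1,p2,p4,p8,p16 = 00111

00111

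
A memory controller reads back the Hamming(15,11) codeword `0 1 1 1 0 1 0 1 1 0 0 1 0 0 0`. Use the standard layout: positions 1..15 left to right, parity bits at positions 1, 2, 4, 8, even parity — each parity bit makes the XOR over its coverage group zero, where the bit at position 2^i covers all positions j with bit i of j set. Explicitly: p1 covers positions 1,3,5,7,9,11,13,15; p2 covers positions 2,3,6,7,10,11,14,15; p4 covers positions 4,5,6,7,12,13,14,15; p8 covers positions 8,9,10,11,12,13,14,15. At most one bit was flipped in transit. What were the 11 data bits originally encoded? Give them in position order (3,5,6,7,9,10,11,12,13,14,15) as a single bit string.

s1: b1⊕b3⊕b5⊕b7⊕b9⊕b11⊕b13⊕b15 = 0⊕1⊕0⊕0⊕1⊕0⊕0⊕0 = 0
s2: b2⊕b3⊕b6⊕b7⊕b10⊕b11⊕b14⊕b15 = 1⊕1⊕1⊕0⊕0⊕0⊕0⊕0 = 1
s4: b4⊕b5⊕b6⊕b7⊕b12⊕b13⊕b14⊕b15 = 1⊕0⊕1⊕0⊕1⊕0⊕0⊕0 = 1
s8: b8⊕b9⊕b10⊕b11⊕b12⊕b13⊕b14⊕b15 = 1⊕1⊕0⊕0⊕1⊕0⊕0⊕0 = 1
Syndrome (s8...s1) = 1110 → position 14.
Flip bit 14: corrected codeword = 011101011001010
Data bits at positions 3,5,6,7,9,10,11,12,13,14,15: 10101001010

10101001010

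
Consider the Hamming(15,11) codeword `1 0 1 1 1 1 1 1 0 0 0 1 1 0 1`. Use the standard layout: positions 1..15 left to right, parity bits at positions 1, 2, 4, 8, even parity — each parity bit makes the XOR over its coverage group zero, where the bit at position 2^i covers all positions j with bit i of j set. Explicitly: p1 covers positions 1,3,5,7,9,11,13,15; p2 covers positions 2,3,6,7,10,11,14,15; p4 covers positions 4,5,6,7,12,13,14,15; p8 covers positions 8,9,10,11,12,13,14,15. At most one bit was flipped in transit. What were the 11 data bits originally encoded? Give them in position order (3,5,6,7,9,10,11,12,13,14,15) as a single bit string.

11110001101

s1: b1⊕b3⊕b5⊕b7⊕b9⊕b11⊕b13⊕b15 = 1⊕1⊕1⊕1⊕0⊕0⊕1⊕1 = 0
s2: b2⊕b3⊕b6⊕b7⊕b10⊕b11⊕b14⊕b15 = 0⊕1⊕1⊕1⊕0⊕0⊕0⊕1 = 0
s4: b4⊕b5⊕b6⊕b7⊕b12⊕b13⊕b14⊕b15 = 1⊕1⊕1⊕1⊕1⊕1⊕0⊕1 = 1
s8: b8⊕b9⊕b10⊕b11⊕b12⊕b13⊕b14⊕b15 = 1⊕0⊕0⊕0⊕1⊕1⊕0⊕1 = 0
Syndrome (s8...s1) = 0100 → position 4.
Flip bit 4: corrected codeword = 101011110001101
Data bits at positions 3,5,6,7,9,10,11,12,13,14,15: 11110001101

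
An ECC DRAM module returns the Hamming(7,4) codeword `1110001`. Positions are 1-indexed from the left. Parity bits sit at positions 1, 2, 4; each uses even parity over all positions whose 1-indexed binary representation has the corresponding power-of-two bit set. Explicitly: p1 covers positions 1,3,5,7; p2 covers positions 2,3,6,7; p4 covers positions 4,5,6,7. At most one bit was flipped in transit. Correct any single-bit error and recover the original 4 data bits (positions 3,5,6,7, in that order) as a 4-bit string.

1000

s1: b1⊕b3⊕b5⊕b7 = 1⊕1⊕0⊕1 = 1
s2: b2⊕b3⊕b6⊕b7 = 1⊕1⊕0⊕1 = 1
s4: b4⊕b5⊕b6⊕b7 = 0⊕0⊕0⊕1 = 1
Syndrome (s4...s1) = 111 → position 7.
Flip bit 7: corrected codeword = 1110000
Data bits at positions 3,5,6,7: 1000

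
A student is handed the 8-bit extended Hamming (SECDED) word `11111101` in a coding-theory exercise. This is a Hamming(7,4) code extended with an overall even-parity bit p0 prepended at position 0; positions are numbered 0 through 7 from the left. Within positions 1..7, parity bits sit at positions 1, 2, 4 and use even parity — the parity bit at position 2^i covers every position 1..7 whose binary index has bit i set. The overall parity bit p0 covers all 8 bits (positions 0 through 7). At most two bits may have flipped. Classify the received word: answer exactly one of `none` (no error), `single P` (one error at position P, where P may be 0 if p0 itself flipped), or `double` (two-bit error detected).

single 6

s1: b1⊕b3⊕b5⊕b7 = 1⊕1⊕1⊕1 = 0
s2: b2⊕b3⊕b6⊕b7 = 1⊕1⊕0⊕1 = 1
s4: b4⊕b5⊕b6⊕b7 = 1⊕1⊕0⊕1 = 1
Syndrome (s4...s1) = 110 → position 6.
Overall parity (XOR of all 8 bits, including p0): 1⊕1⊕1⊕1⊕1⊕1⊕0⊕1 = 1
Overall=1, syndrome position=6 → single-bit error at position 6.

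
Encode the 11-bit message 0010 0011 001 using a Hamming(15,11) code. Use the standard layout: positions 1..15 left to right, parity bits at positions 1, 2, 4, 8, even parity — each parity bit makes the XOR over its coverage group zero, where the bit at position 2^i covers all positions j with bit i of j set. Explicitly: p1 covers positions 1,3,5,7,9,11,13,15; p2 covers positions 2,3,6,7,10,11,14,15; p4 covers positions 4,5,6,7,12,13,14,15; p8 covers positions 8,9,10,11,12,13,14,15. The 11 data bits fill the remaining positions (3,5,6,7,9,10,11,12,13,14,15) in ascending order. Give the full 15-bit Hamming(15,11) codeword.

Place data bits at non-power-of-two positions: b3=0, b5=0, b6=1, b7=0, b9=0, b10=0, b11=1, b12=1, b13=0, b14=0, b15=1.
p1 = XOR of data positions {3,5,7,9,11,13,15} = 0⊕0⊕0⊕0⊕1⊕0⊕1 = 0
p2 = XOR of data positions {3,6,7,10,11,14,15} = 0⊕1⊕0⊕0⊕1⊕0⊕1 = 1
p4 = XOR of data positions {5,6,7,12,13,14,15} = 0⊕1⊕0⊕1⊕0⊕0⊕1 = 1
p8 = XOR of data positions {9,10,11,12,13,14,15} = 0⊕0⊕1⊕1⊕0⊕0⊕1 = 1
Codeword b1..b15 = 010101010011001

010101010011001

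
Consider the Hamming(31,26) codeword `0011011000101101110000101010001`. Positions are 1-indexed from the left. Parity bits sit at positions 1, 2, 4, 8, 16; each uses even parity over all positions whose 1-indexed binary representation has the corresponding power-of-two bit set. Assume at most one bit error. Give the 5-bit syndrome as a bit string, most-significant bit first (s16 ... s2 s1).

10111

s1: b1⊕b3⊕b5⊕b7⊕b9⊕b11⊕b13⊕b15⊕b17⊕b19⊕b21⊕b23⊕b25⊕b27⊕b29⊕b31 = 0⊕1⊕0⊕1⊕0⊕1⊕1⊕0⊕1⊕0⊕0⊕1⊕1⊕1⊕0⊕1 = 1
s2: b2⊕b3⊕b6⊕b7⊕b10⊕b11⊕b14⊕b15⊕b18⊕b19⊕b22⊕b23⊕b26⊕b27⊕b30⊕b31 = 0⊕1⊕1⊕1⊕0⊕1⊕1⊕0⊕1⊕0⊕0⊕1⊕0⊕1⊕0⊕1 = 1
s4: b4⊕b5⊕b6⊕b7⊕b12⊕b13⊕b14⊕b15⊕b20⊕b21⊕b22⊕b23⊕b28⊕b29⊕b30⊕b31 = 1⊕0⊕1⊕1⊕0⊕1⊕1⊕0⊕0⊕0⊕0⊕1⊕0⊕0⊕0⊕1 = 1
s8: b8⊕b9⊕b10⊕b11⊕b12⊕b13⊕b14⊕b15⊕b24⊕b25⊕b26⊕b27⊕b28⊕b29⊕b30⊕b31 = 0⊕0⊕0⊕1⊕0⊕1⊕1⊕0⊕0⊕1⊕0⊕1⊕0⊕0⊕0⊕1 = 0
s16: b16⊕b17⊕b18⊕b19⊕b20⊕b21⊕b22⊕b23⊕b24⊕b25⊕b26⊕b27⊕b28⊕b29⊕b30⊕b31 = 1⊕1⊕1⊕0⊕0⊕0⊕0⊕1⊕0⊕1⊕0⊕1⊕0⊕0⊕0⊕1 = 1
Syndrome (s16...s1) = 10111 → position 23.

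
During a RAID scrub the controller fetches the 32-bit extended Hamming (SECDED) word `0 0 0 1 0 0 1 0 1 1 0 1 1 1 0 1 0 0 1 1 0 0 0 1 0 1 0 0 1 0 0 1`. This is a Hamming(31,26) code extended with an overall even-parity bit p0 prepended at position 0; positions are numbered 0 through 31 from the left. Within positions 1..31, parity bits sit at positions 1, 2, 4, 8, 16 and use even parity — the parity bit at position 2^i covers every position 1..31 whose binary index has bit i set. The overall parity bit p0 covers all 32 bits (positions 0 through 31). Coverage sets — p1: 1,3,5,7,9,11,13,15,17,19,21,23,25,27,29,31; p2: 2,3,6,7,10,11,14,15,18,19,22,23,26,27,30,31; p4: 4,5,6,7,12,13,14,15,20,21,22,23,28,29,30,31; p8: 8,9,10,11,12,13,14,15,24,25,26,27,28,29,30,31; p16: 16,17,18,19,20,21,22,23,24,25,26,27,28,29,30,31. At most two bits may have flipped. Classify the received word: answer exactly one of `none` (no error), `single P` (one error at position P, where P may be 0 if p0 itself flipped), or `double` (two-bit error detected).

double

s1: b1⊕b3⊕b5⊕b7⊕b9⊕b11⊕b13⊕b15⊕b17⊕b19⊕b21⊕b23⊕b25⊕b27⊕b29⊕b31 = 0⊕1⊕0⊕0⊕1⊕1⊕1⊕1⊕0⊕1⊕0⊕1⊕1⊕0⊕0⊕1 = 1
s2: b2⊕b3⊕b6⊕b7⊕b10⊕b11⊕b14⊕b15⊕b18⊕b19⊕b22⊕b23⊕b26⊕b27⊕b30⊕b31 = 0⊕1⊕1⊕0⊕0⊕1⊕0⊕1⊕1⊕1⊕0⊕1⊕0⊕0⊕0⊕1 = 0
s4: b4⊕b5⊕b6⊕b7⊕b12⊕b13⊕b14⊕b15⊕b20⊕b21⊕b22⊕b23⊕b28⊕b29⊕b30⊕b31 = 0⊕0⊕1⊕0⊕1⊕1⊕0⊕1⊕0⊕0⊕0⊕1⊕1⊕0⊕0⊕1 = 1
s8: b8⊕b9⊕b10⊕b11⊕b12⊕b13⊕b14⊕b15⊕b24⊕b25⊕b26⊕b27⊕b28⊕b29⊕b30⊕b31 = 1⊕1⊕0⊕1⊕1⊕1⊕0⊕1⊕0⊕1⊕0⊕0⊕1⊕0⊕0⊕1 = 1
s16: b16⊕b17⊕b18⊕b19⊕b20⊕b21⊕b22⊕b23⊕b24⊕b25⊕b26⊕b27⊕b28⊕b29⊕b30⊕b31 = 0⊕0⊕1⊕1⊕0⊕0⊕0⊕1⊕0⊕1⊕0⊕0⊕1⊕0⊕0⊕1 = 0
Syndrome (s16...s1) = 01101 → position 13.
Overall parity (XOR of all 32 bits, including p0): 0⊕0⊕0⊕1⊕0⊕0⊕1⊕0⊕1⊕1⊕0⊕1⊕1⊕1⊕0⊕1⊕0⊕0⊕1⊕1⊕0⊕0⊕0⊕1⊕0⊕1⊕0⊕0⊕1⊕0⊕0⊕1 = 0
Overall=0, syndrome position=13 → double-bit error detected (uncorrectable).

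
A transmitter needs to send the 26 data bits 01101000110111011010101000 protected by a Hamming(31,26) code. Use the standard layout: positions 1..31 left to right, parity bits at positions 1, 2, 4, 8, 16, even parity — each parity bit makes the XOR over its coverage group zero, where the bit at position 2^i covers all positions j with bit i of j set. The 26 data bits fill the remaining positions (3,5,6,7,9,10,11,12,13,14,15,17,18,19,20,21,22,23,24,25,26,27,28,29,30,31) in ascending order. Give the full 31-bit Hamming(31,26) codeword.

Place data bits at non-power-of-two positions: b3=0, b5=1, b6=1, b7=0, b9=1, b10=0, b11=0, b12=0, b13=1, b14=1, b15=0, b17=1, b18=1, b19=1, b20=0, b21=1, b22=1, b23=0, b24=1, b25=0, b26=1, b27=0, b28=1, b29=0, b30=0, b31=0.
p1 = XOR of data positions {3,5,7,9,11,13,15,17,19,21,23,25,27,29,31} = 0⊕1⊕0⊕1⊕0⊕1⊕0⊕1⊕1⊕1⊕0⊕0⊕0⊕0⊕0 = 0
p2 = XOR of data positions {3,6,7,10,11,14,15,18,19,22,23,26,27,30,31} = 0⊕1⊕0⊕0⊕0⊕1⊕0⊕1⊕1⊕1⊕0⊕1⊕0⊕0⊕0 = 0
p4 = XOR of data positions {5,6,7,12,13,14,15,20,21,22,23,28,29,30,31} = 1⊕1⊕0⊕0⊕1⊕1⊕0⊕0⊕1⊕1⊕0⊕1⊕0⊕0⊕0 = 1
p8 = XOR of data positions {9,10,11,12,13,14,15,24,25,26,27,28,29,30,31} = 1⊕0⊕0⊕0⊕1⊕1⊕0⊕1⊕0⊕1⊕0⊕1⊕0⊕0⊕0 = 0
p16 = XOR of data positions {17,18,19,20,21,22,23,24,25,26,27,28,29,30,31} = 1⊕1⊕1⊕0⊕1⊕1⊕0⊕1⊕0⊕1⊕0⊕1⊕0⊕0⊕0 = 0
Codeword b1..b31 = 0001110010001100111011010101000

0001110010001100111011010101000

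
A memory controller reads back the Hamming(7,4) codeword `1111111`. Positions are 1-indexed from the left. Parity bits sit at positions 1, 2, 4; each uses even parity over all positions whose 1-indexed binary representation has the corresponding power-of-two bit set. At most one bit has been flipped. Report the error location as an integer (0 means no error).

0

s1: b1⊕b3⊕b5⊕b7 = 1⊕1⊕1⊕1 = 0
s2: b2⊕b3⊕b6⊕b7 = 1⊕1⊕1⊕1 = 0
s4: b4⊕b5⊕b6⊕b7 = 1⊕1⊕1⊕1 = 0
Syndrome (s4...s1) = 000 → position 0 (no error).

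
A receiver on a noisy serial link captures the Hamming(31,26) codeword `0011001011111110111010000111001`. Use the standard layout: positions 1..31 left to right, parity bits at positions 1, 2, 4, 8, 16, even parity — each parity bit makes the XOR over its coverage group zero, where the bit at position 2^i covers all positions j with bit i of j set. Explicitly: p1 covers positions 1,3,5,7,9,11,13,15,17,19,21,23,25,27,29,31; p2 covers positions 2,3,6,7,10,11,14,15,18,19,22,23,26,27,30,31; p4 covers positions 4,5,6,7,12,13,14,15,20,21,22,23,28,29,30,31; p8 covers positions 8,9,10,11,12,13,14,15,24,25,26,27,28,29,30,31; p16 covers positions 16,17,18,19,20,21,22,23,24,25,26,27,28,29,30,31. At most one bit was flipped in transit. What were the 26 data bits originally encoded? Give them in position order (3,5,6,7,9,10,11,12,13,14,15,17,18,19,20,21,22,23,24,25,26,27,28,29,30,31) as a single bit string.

s1: b1⊕b3⊕b5⊕b7⊕b9⊕b11⊕b13⊕b15⊕b17⊕b19⊕b21⊕b23⊕b25⊕b27⊕b29⊕b31 = 0⊕1⊕0⊕1⊕1⊕1⊕1⊕1⊕1⊕1⊕1⊕0⊕0⊕1⊕0⊕1 = 1
s2: b2⊕b3⊕b6⊕b7⊕b10⊕b11⊕b14⊕b15⊕b18⊕b19⊕b22⊕b23⊕b26⊕b27⊕b30⊕b31 = 0⊕1⊕0⊕1⊕1⊕1⊕1⊕1⊕1⊕1⊕0⊕0⊕1⊕1⊕0⊕1 = 1
s4: b4⊕b5⊕b6⊕b7⊕b12⊕b13⊕b14⊕b15⊕b20⊕b21⊕b22⊕b23⊕b28⊕b29⊕b30⊕b31 = 1⊕0⊕0⊕1⊕1⊕1⊕1⊕1⊕0⊕1⊕0⊕0⊕1⊕0⊕0⊕1 = 1
s8: b8⊕b9⊕b10⊕b11⊕b12⊕b13⊕b14⊕b15⊕b24⊕b25⊕b26⊕b27⊕b28⊕b29⊕b30⊕b31 = 0⊕1⊕1⊕1⊕1⊕1⊕1⊕1⊕0⊕0⊕1⊕1⊕1⊕0⊕0⊕1 = 1
s16: b16⊕b17⊕b18⊕b19⊕b20⊕b21⊕b22⊕b23⊕b24⊕b25⊕b26⊕b27⊕b28⊕b29⊕b30⊕b31 = 0⊕1⊕1⊕1⊕0⊕1⊕0⊕0⊕0⊕0⊕1⊕1⊕1⊕0⊕0⊕1 = 0
Syndrome (s16...s1) = 01111 → position 15.
Flip bit 15: corrected codeword = 0011001011111100111010000111001
Data bits at positions 3,5,6,7,9,10,11,12,13,14,15,17,18,19,20,21,22,23,24,25,26,27,28,29,30,31: 10011111110111010000111001

10011111110111010000111001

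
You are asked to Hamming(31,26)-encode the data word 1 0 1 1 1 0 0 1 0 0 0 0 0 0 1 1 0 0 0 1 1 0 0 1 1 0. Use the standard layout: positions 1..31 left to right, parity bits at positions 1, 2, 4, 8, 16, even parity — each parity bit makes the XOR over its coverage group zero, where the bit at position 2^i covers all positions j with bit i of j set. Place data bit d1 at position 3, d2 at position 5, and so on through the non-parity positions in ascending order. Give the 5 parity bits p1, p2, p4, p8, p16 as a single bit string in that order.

Place data bits at non-power-of-two positions: b3=1, b5=0, b6=1, b7=1, b9=1, b10=0, b11=0, b12=1, b13=0, b14=0, b15=0, b17=0, b18=0, b19=0, b20=1, b21=1, b22=0, b23=0, b24=0, b25=1, b26=1, b27=0, b28=0, b29=1, b30=1, b31=0.
p1 = XOR of data positions {3,5,7,9,11,13,15,17,19,21,23,25,27,29,31} = 1⊕0⊕1⊕1⊕0⊕0⊕0⊕0⊕0⊕1⊕0⊕1⊕0⊕1⊕0 = 0
p2 = XOR of data positions {3,6,7,10,11,14,15,18,19,22,23,26,27,30,31} = 1⊕1⊕1⊕0⊕0⊕0⊕0⊕0⊕0⊕0⊕0⊕1⊕0⊕1⊕0 = 1
p4 = XOR of data positions {5,6,7,12,13,14,15,20,21,22,23,28,29,30,31} = 0⊕1⊕1⊕1⊕0⊕0⊕0⊕1⊕1⊕0⊕0⊕0⊕1⊕1⊕0 = 1
p8 = XOR of data positions {9,10,11,12,13,14,15,24,25,26,27,28,29,30,31} = 1⊕0⊕0⊕1⊕0⊕0⊕0⊕0⊕1⊕1⊕0⊕0⊕1⊕1⊕0 = 0
p16 = XOR of data positions {17,18,19,20,21,22,23,24,25,26,27,28,29,30,31} = 0⊕0⊕0⊕1⊕1⊕0⊕0⊕0⊕1⊕1⊕0⊕0⊕1⊕1⊕0 = 0
Parity bits p1,p2,p4,p8,p16 = 01100

01100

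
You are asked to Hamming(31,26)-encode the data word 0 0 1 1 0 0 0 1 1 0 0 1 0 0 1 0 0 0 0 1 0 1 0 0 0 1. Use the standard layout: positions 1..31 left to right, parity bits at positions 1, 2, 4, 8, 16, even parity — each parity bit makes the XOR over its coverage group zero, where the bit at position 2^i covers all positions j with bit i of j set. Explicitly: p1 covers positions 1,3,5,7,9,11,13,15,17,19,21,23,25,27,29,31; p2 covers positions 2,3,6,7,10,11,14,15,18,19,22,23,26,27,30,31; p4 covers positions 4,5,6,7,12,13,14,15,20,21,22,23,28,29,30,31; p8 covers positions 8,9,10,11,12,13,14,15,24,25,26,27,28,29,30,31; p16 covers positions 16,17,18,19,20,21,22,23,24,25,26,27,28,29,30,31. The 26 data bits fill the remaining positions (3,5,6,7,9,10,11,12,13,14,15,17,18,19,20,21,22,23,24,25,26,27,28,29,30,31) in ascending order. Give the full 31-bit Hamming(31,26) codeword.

0000011100011001100100001010001

Place data bits at non-power-of-two positions: b3=0, b5=0, b6=1, b7=1, b9=0, b10=0, b11=0, b12=1, b13=1, b14=0, b15=0, b17=1, b18=0, b19=0, b20=1, b21=0, b22=0, b23=0, b24=0, b25=1, b26=0, b27=1, b28=0, b29=0, b30=0, b31=1.
p1 = XOR of data positions {3,5,7,9,11,13,15,17,19,21,23,25,27,29,31} = 0⊕0⊕1⊕0⊕0⊕1⊕0⊕1⊕0⊕0⊕0⊕1⊕1⊕0⊕1 = 0
p2 = XOR of data positions {3,6,7,10,11,14,15,18,19,22,23,26,27,30,31} = 0⊕1⊕1⊕0⊕0⊕0⊕0⊕0⊕0⊕0⊕0⊕0⊕1⊕0⊕1 = 0
p4 = XOR of data positions {5,6,7,12,13,14,15,20,21,22,23,28,29,30,31} = 0⊕1⊕1⊕1⊕1⊕0⊕0⊕1⊕0⊕0⊕0⊕0⊕0⊕0⊕1 = 0
p8 = XOR of data positions {9,10,11,12,13,14,15,24,25,26,27,28,29,30,31} = 0⊕0⊕0⊕1⊕1⊕0⊕0⊕0⊕1⊕0⊕1⊕0⊕0⊕0⊕1 = 1
p16 = XOR of data positions {17,18,19,20,21,22,23,24,25,26,27,28,29,30,31} = 1⊕0⊕0⊕1⊕0⊕0⊕0⊕0⊕1⊕0⊕1⊕0⊕0⊕0⊕1 = 1
Codeword b1..b31 = 0000011100011001100100001010001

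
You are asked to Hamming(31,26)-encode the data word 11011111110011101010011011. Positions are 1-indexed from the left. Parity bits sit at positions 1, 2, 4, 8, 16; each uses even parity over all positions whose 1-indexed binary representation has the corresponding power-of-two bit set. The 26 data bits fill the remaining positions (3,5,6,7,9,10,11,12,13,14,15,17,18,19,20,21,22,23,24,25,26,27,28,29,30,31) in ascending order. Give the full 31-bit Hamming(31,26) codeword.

Place data bits at non-power-of-two positions: b3=1, b5=1, b6=0, b7=1, b9=1, b10=1, b11=1, b12=1, b13=1, b14=1, b15=0, b17=0, b18=1, b19=1, b20=1, b21=0, b22=1, b23=0, b24=1, b25=0, b26=0, b27=1, b28=1, b29=0, b30=1, b31=1.
p1 = XOR of data positions {3,5,7,9,11,13,15,17,19,21,23,25,27,29,31} = 1⊕1⊕1⊕1⊕1⊕1⊕0⊕0⊕1⊕0⊕0⊕0⊕1⊕0⊕1 = 1
p2 = XOR of data positions {3,6,7,10,11,14,15,18,19,22,23,26,27,30,31} = 1⊕0⊕1⊕1⊕1⊕1⊕0⊕1⊕1⊕1⊕0⊕0⊕1⊕1⊕1 = 1
p4 = XOR of data positions {5,6,7,12,13,14,15,20,21,22,23,28,29,30,31} = 1⊕0⊕1⊕1⊕1⊕1⊕0⊕1⊕0⊕1⊕0⊕1⊕0⊕1⊕1 = 0
p8 = XOR of data positions {9,10,11,12,13,14,15,24,25,26,27,28,29,30,31} = 1⊕1⊕1⊕1⊕1⊕1⊕0⊕1⊕0⊕0⊕1⊕1⊕0⊕1⊕1 = 1
p16 = XOR of data positions {17,18,19,20,21,22,23,24,25,26,27,28,29,30,31} = 0⊕1⊕1⊕1⊕0⊕1⊕0⊕1⊕0⊕0⊕1⊕1⊕0⊕1⊕1 = 1
Codeword b1..b31 = 1110101111111101011101010011011

1110101111111101011101010011011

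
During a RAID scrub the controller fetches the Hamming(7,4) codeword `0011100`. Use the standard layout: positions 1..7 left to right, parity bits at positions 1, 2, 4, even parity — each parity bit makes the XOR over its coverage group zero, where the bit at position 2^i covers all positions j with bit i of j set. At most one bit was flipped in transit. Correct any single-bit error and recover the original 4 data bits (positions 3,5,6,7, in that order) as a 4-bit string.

1100

s1: b1⊕b3⊕b5⊕b7 = 0⊕1⊕1⊕0 = 0
s2: b2⊕b3⊕b6⊕b7 = 0⊕1⊕0⊕0 = 1
s4: b4⊕b5⊕b6⊕b7 = 1⊕1⊕0⊕0 = 0
Syndrome (s4...s1) = 010 → position 2.
Flip bit 2: corrected codeword = 0111100
Data bits at positions 3,5,6,7: 1100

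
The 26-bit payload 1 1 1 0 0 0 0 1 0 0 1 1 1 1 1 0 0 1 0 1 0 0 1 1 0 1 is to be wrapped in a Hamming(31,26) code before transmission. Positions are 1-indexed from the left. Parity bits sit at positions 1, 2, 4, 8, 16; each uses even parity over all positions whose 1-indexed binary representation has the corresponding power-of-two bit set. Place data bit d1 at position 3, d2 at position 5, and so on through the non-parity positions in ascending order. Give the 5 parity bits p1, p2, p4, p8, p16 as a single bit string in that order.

11101

Place data bits at non-power-of-two positions: b3=1, b5=1, b6=1, b7=0, b9=0, b10=0, b11=0, b12=1, b13=0, b14=0, b15=1, b17=1, b18=1, b19=1, b20=1, b21=0, b22=0, b23=1, b24=0, b25=1, b26=0, b27=0, b28=1, b29=1, b30=0, b31=1.
p1 = XOR of data positions {3,5,7,9,11,13,15,17,19,21,23,25,27,29,31} = 1⊕1⊕0⊕0⊕0⊕0⊕1⊕1⊕1⊕0⊕1⊕1⊕0⊕1⊕1 = 1
p2 = XOR of data positions {3,6,7,10,11,14,15,18,19,22,23,26,27,30,31} = 1⊕1⊕0⊕0⊕0⊕0⊕1⊕1⊕1⊕0⊕1⊕0⊕0⊕0⊕1 = 1
p4 = XOR of data positions {5,6,7,12,13,14,15,20,21,22,23,28,29,30,31} = 1⊕1⊕0⊕1⊕0⊕0⊕1⊕1⊕0⊕0⊕1⊕1⊕1⊕0⊕1 = 1
p8 = XOR of data positions {9,10,11,12,13,14,15,24,25,26,27,28,29,30,31} = 0⊕0⊕0⊕1⊕0⊕0⊕1⊕0⊕1⊕0⊕0⊕1⊕1⊕0⊕1 = 0
p16 = XOR of data positions {17,18,19,20,21,22,23,24,25,26,27,28,29,30,31} = 1⊕1⊕1⊕1⊕0⊕0⊕1⊕0⊕1⊕0⊕0⊕1⊕1⊕0⊕1 = 1
Parity bits p1,p2,p4,p8,p16 = 11101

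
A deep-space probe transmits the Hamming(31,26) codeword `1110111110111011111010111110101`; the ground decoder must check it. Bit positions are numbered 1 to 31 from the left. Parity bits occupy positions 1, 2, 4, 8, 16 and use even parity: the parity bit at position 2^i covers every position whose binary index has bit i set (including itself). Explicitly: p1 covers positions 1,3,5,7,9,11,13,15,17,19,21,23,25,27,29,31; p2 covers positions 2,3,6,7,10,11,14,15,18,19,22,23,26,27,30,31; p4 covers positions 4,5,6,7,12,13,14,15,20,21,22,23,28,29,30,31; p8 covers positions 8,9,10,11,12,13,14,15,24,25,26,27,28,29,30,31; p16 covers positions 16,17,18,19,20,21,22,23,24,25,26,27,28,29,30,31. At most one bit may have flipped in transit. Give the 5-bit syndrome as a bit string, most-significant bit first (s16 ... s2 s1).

00000

s1: b1⊕b3⊕b5⊕b7⊕b9⊕b11⊕b13⊕b15⊕b17⊕b19⊕b21⊕b23⊕b25⊕b27⊕b29⊕b31 = 1⊕1⊕1⊕1⊕1⊕1⊕1⊕1⊕1⊕1⊕1⊕1⊕1⊕1⊕1⊕1 = 0
s2: b2⊕b3⊕b6⊕b7⊕b10⊕b11⊕b14⊕b15⊕b18⊕b19⊕b22⊕b23⊕b26⊕b27⊕b30⊕b31 = 1⊕1⊕1⊕1⊕0⊕1⊕0⊕1⊕1⊕1⊕0⊕1⊕1⊕1⊕0⊕1 = 0
s4: b4⊕b5⊕b6⊕b7⊕b12⊕b13⊕b14⊕b15⊕b20⊕b21⊕b22⊕b23⊕b28⊕b29⊕b30⊕b31 = 0⊕1⊕1⊕1⊕1⊕1⊕0⊕1⊕0⊕1⊕0⊕1⊕0⊕1⊕0⊕1 = 0
s8: b8⊕b9⊕b10⊕b11⊕b12⊕b13⊕b14⊕b15⊕b24⊕b25⊕b26⊕b27⊕b28⊕b29⊕b30⊕b31 = 1⊕1⊕0⊕1⊕1⊕1⊕0⊕1⊕1⊕1⊕1⊕1⊕0⊕1⊕0⊕1 = 0
s16: b16⊕b17⊕b18⊕b19⊕b20⊕b21⊕b22⊕b23⊕b24⊕b25⊕b26⊕b27⊕b28⊕b29⊕b30⊕b31 = 1⊕1⊕1⊕1⊕0⊕1⊕0⊕1⊕1⊕1⊕1⊕1⊕0⊕1⊕0⊕1 = 0
Syndrome (s16...s1) = 00000 → position 0 (no error).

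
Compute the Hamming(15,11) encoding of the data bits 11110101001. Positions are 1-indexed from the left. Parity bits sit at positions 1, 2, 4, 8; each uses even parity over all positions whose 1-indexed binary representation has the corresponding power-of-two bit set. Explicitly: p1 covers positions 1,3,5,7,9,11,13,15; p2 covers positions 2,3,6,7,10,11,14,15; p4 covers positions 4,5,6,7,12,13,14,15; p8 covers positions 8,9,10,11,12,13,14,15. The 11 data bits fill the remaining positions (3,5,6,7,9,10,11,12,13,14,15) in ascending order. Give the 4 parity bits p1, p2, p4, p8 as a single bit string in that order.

0111

Place data bits at non-power-of-two positions: b3=1, b5=1, b6=1, b7=1, b9=0, b10=1, b11=0, b12=1, b13=0, b14=0, b15=1.
p1 = XOR of data positions {3,5,7,9,11,13,15} = 1⊕1⊕1⊕0⊕0⊕0⊕1 = 0
p2 = XOR of data positions {3,6,7,10,11,14,15} = 1⊕1⊕1⊕1⊕0⊕0⊕1 = 1
p4 = XOR of data positions {5,6,7,12,13,14,15} = 1⊕1⊕1⊕1⊕0⊕0⊕1 = 1
p8 = XOR of data positions {9,10,11,12,13,14,15} = 0⊕1⊕0⊕1⊕0⊕0⊕1 = 1
Parity bits p1,p2,p4,p8 = 0111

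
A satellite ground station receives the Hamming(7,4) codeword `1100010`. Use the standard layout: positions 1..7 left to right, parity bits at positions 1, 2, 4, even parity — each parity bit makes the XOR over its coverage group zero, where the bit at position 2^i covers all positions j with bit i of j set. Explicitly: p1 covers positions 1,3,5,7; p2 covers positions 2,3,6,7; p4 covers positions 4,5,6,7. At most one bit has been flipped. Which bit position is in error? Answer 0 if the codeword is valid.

s1: b1⊕b3⊕b5⊕b7 = 1⊕0⊕0⊕0 = 1
s2: b2⊕b3⊕b6⊕b7 = 1⊕0⊕1⊕0 = 0
s4: b4⊕b5⊕b6⊕b7 = 0⊕0⊕1⊕0 = 1
Syndrome (s4...s1) = 101 → position 5.

5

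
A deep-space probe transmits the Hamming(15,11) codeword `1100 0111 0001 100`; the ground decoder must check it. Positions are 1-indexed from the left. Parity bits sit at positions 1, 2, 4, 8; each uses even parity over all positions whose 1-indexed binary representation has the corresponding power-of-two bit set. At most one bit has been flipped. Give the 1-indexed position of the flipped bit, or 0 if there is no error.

11

s1: b1⊕b3⊕b5⊕b7⊕b9⊕b11⊕b13⊕b15 = 1⊕0⊕0⊕1⊕0⊕0⊕1⊕0 = 1
s2: b2⊕b3⊕b6⊕b7⊕b10⊕b11⊕b14⊕b15 = 1⊕0⊕1⊕1⊕0⊕0⊕0⊕0 = 1
s4: b4⊕b5⊕b6⊕b7⊕b12⊕b13⊕b14⊕b15 = 0⊕0⊕1⊕1⊕1⊕1⊕0⊕0 = 0
s8: b8⊕b9⊕b10⊕b11⊕b12⊕b13⊕b14⊕b15 = 1⊕0⊕0⊕0⊕1⊕1⊕0⊕0 = 1
Syndrome (s8...s1) = 1011 → position 11.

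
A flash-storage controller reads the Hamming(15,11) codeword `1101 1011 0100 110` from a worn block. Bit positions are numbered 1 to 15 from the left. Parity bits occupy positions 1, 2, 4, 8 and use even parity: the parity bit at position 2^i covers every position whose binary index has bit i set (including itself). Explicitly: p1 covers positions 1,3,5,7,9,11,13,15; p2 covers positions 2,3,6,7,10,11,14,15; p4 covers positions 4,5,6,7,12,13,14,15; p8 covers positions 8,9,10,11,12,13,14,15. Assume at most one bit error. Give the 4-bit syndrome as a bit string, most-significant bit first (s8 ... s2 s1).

s1: b1⊕b3⊕b5⊕b7⊕b9⊕b11⊕b13⊕b15 = 1⊕0⊕1⊕1⊕0⊕0⊕1⊕0 = 0
s2: b2⊕b3⊕b6⊕b7⊕b10⊕b11⊕b14⊕b15 = 1⊕0⊕0⊕1⊕1⊕0⊕1⊕0 = 0
s4: b4⊕b5⊕b6⊕b7⊕b12⊕b13⊕b14⊕b15 = 1⊕1⊕0⊕1⊕0⊕1⊕1⊕0 = 1
s8: b8⊕b9⊕b10⊕b11⊕b12⊕b13⊕b14⊕b15 = 1⊕0⊕1⊕0⊕0⊕1⊕1⊕0 = 0
Syndrome (s8...s1) = 0100 → position 4.

0100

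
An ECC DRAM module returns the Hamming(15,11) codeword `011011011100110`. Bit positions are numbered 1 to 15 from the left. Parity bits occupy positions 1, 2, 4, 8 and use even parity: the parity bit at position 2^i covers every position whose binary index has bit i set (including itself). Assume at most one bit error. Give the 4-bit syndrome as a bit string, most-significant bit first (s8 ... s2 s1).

1010

s1: b1⊕b3⊕b5⊕b7⊕b9⊕b11⊕b13⊕b15 = 0⊕1⊕1⊕0⊕1⊕0⊕1⊕0 = 0
s2: b2⊕b3⊕b6⊕b7⊕b10⊕b11⊕b14⊕b15 = 1⊕1⊕1⊕0⊕1⊕0⊕1⊕0 = 1
s4: b4⊕b5⊕b6⊕b7⊕b12⊕b13⊕b14⊕b15 = 0⊕1⊕1⊕0⊕0⊕1⊕1⊕0 = 0
s8: b8⊕b9⊕b10⊕b11⊕b12⊕b13⊕b14⊕b15 = 1⊕1⊕1⊕0⊕0⊕1⊕1⊕0 = 1
Syndrome (s8...s1) = 1010 → position 10.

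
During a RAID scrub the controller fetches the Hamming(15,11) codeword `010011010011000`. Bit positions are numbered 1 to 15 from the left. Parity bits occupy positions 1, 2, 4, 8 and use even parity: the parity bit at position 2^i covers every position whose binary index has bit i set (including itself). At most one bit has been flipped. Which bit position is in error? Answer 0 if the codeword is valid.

s1: b1⊕b3⊕b5⊕b7⊕b9⊕b11⊕b13⊕b15 = 0⊕0⊕1⊕0⊕0⊕1⊕0⊕0 = 0
s2: b2⊕b3⊕b6⊕b7⊕b10⊕b11⊕b14⊕b15 = 1⊕0⊕1⊕0⊕0⊕1⊕0⊕0 = 1
s4: b4⊕b5⊕b6⊕b7⊕b12⊕b13⊕b14⊕b15 = 0⊕1⊕1⊕0⊕1⊕0⊕0⊕0 = 1
s8: b8⊕b9⊕b10⊕b11⊕b12⊕b13⊕b14⊕b15 = 1⊕0⊕0⊕1⊕1⊕0⊕0⊕0 = 1
Syndrome (s8...s1) = 1110 → position 14.

14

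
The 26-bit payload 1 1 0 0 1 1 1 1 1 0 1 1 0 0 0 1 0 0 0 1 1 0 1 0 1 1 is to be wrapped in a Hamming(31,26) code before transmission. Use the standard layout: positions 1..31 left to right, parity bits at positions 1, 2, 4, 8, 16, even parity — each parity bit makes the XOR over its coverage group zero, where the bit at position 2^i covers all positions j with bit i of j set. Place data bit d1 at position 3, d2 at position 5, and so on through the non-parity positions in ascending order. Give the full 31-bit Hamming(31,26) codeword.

Place data bits at non-power-of-two positions: b3=1, b5=1, b6=0, b7=0, b9=1, b10=1, b11=1, b12=1, b13=1, b14=0, b15=1, b17=1, b18=0, b19=0, b20=0, b21=1, b22=0, b23=0, b24=0, b25=1, b26=1, b27=0, b28=1, b29=0, b30=1, b31=1.
p1 = XOR of data positions {3,5,7,9,11,13,15,17,19,21,23,25,27,29,31} = 1⊕1⊕0⊕1⊕1⊕1⊕1⊕1⊕0⊕1⊕0⊕1⊕0⊕0⊕1 = 0
p2 = XOR of data positions {3,6,7,10,11,14,15,18,19,22,23,26,27,30,31} = 1⊕0⊕0⊕1⊕1⊕0⊕1⊕0⊕0⊕0⊕0⊕1⊕0⊕1⊕1 = 1
p4 = XOR of data positions {5,6,7,12,13,14,15,20,21,22,23,28,29,30,31} = 1⊕0⊕0⊕1⊕1⊕0⊕1⊕0⊕1⊕0⊕0⊕1⊕0⊕1⊕1 = 0
p8 = XOR of data positions {9,10,11,12,13,14,15,24,25,26,27,28,29,30,31} = 1⊕1⊕1⊕1⊕1⊕0⊕1⊕0⊕1⊕1⊕0⊕1⊕0⊕1⊕1 = 1
p16 = XOR of data positions {17,18,19,20,21,22,23,24,25,26,27,28,29,30,31} = 1⊕0⊕0⊕0⊕1⊕0⊕0⊕0⊕1⊕1⊕0⊕1⊕0⊕1⊕1 = 1
Codeword b1..b31 = 0110100111111011100010001101011

0110100111111011100010001101011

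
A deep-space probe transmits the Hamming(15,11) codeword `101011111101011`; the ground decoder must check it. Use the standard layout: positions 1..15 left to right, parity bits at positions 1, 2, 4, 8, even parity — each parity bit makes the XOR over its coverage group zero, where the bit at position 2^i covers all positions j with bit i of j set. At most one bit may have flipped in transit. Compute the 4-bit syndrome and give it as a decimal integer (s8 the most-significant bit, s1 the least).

s1: b1⊕b3⊕b5⊕b7⊕b9⊕b11⊕b13⊕b15 = 1⊕1⊕1⊕1⊕1⊕0⊕0⊕1 = 0
s2: b2⊕b3⊕b6⊕b7⊕b10⊕b11⊕b14⊕b15 = 0⊕1⊕1⊕1⊕1⊕0⊕1⊕1 = 0
s4: b4⊕b5⊕b6⊕b7⊕b12⊕b13⊕b14⊕b15 = 0⊕1⊕1⊕1⊕1⊕0⊕1⊕1 = 0
s8: b8⊕b9⊕b10⊕b11⊕b12⊕b13⊕b14⊕b15 = 1⊕1⊕1⊕0⊕1⊕0⊕1⊕1 = 0
Syndrome (s8...s1) = 0000 → position 0 (no error).

0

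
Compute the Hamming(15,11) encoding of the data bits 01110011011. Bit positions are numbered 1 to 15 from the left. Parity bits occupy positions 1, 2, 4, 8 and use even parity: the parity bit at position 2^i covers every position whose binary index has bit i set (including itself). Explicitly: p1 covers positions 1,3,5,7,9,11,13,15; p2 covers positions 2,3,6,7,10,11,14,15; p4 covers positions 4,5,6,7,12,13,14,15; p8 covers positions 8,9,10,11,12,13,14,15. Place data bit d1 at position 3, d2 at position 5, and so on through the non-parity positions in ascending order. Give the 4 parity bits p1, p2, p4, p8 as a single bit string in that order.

Place data bits at non-power-of-two positions: b3=0, b5=1, b6=1, b7=1, b9=0, b10=0, b11=1, b12=1, b13=0, b14=1, b15=1.
p1 = XOR of data positions {3,5,7,9,11,13,15} = 0⊕1⊕1⊕0⊕1⊕0⊕1 = 0
p2 = XOR of data positions {3,6,7,10,11,14,15} = 0⊕1⊕1⊕0⊕1⊕1⊕1 = 1
p4 = XOR of data positions {5,6,7,12,13,14,15} = 1⊕1⊕1⊕1⊕0⊕1⊕1 = 0
p8 = XOR of data positions {9,10,11,12,13,14,15} = 0⊕0⊕1⊕1⊕0⊕1⊕1 = 0
Parity bits p1,p2,p4,p8 = 0100

0100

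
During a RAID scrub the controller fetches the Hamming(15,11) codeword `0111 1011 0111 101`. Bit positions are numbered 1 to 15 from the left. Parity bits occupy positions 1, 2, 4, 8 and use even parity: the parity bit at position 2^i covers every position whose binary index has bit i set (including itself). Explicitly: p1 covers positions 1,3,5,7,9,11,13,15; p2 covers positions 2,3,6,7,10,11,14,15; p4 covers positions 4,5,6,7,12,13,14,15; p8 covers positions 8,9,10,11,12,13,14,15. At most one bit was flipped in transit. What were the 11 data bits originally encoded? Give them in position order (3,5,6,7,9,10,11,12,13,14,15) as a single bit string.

11010111101

s1: b1⊕b3⊕b5⊕b7⊕b9⊕b11⊕b13⊕b15 = 0⊕1⊕1⊕1⊕0⊕1⊕1⊕1 = 0
s2: b2⊕b3⊕b6⊕b7⊕b10⊕b11⊕b14⊕b15 = 1⊕1⊕0⊕1⊕1⊕1⊕0⊕1 = 0
s4: b4⊕b5⊕b6⊕b7⊕b12⊕b13⊕b14⊕b15 = 1⊕1⊕0⊕1⊕1⊕1⊕0⊕1 = 0
s8: b8⊕b9⊕b10⊕b11⊕b12⊕b13⊕b14⊕b15 = 1⊕0⊕1⊕1⊕1⊕1⊕0⊕1 = 0
Syndrome (s8...s1) = 0000 → position 0 (no error).
No correction needed.
Data bits at positions 3,5,6,7,9,10,11,12,13,14,15: 11010111101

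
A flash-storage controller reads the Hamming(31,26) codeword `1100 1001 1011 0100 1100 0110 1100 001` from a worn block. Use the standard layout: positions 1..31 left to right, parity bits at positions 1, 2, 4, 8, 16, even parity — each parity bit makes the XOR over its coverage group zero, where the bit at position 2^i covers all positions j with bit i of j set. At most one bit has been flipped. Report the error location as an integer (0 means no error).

s1: b1⊕b3⊕b5⊕b7⊕b9⊕b11⊕b13⊕b15⊕b17⊕b19⊕b21⊕b23⊕b25⊕b27⊕b29⊕b31 = 1⊕0⊕1⊕0⊕1⊕1⊕0⊕0⊕1⊕0⊕0⊕1⊕1⊕0⊕0⊕1 = 0
s2: b2⊕b3⊕b6⊕b7⊕b10⊕b11⊕b14⊕b15⊕b18⊕b19⊕b22⊕b23⊕b26⊕b27⊕b30⊕b31 = 1⊕0⊕0⊕0⊕0⊕1⊕1⊕0⊕1⊕0⊕1⊕1⊕1⊕0⊕0⊕1 = 0
s4: b4⊕b5⊕b6⊕b7⊕b12⊕b13⊕b14⊕b15⊕b20⊕b21⊕b22⊕b23⊕b28⊕b29⊕b30⊕b31 = 0⊕1⊕0⊕0⊕1⊕0⊕1⊕0⊕0⊕0⊕1⊕1⊕0⊕0⊕0⊕1 = 0
s8: b8⊕b9⊕b10⊕b11⊕b12⊕b13⊕b14⊕b15⊕b24⊕b25⊕b26⊕b27⊕b28⊕b29⊕b30⊕b31 = 1⊕1⊕0⊕1⊕1⊕0⊕1⊕0⊕0⊕1⊕1⊕0⊕0⊕0⊕0⊕1 = 0
s16: b16⊕b17⊕b18⊕b19⊕b20⊕b21⊕b22⊕b23⊕b24⊕b25⊕b26⊕b27⊕b28⊕b29⊕b30⊕b31 = 0⊕1⊕1⊕0⊕0⊕0⊕1⊕1⊕0⊕1⊕1⊕0⊕0⊕0⊕0⊕1 = 1
Syndrome (s16...s1) = 10000 → position 16.

16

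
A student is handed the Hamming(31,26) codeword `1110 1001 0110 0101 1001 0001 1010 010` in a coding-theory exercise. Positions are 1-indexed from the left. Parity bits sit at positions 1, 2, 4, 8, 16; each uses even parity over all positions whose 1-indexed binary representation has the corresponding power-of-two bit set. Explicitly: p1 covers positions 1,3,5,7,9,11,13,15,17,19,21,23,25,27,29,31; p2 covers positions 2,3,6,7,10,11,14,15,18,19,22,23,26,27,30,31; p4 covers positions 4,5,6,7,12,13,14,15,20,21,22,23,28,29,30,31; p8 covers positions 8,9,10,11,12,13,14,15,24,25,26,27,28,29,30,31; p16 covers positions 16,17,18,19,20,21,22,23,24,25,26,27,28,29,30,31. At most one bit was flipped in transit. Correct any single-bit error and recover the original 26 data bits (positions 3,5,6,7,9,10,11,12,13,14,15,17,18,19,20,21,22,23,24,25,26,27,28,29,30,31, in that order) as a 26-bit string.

11000110010101100011010010

s1: b1⊕b3⊕b5⊕b7⊕b9⊕b11⊕b13⊕b15⊕b17⊕b19⊕b21⊕b23⊕b25⊕b27⊕b29⊕b31 = 1⊕1⊕1⊕0⊕0⊕1⊕0⊕0⊕1⊕0⊕0⊕0⊕1⊕1⊕0⊕0 = 1
s2: b2⊕b3⊕b6⊕b7⊕b10⊕b11⊕b14⊕b15⊕b18⊕b19⊕b22⊕b23⊕b26⊕b27⊕b30⊕b31 = 1⊕1⊕0⊕0⊕1⊕1⊕1⊕0⊕0⊕0⊕0⊕0⊕0⊕1⊕1⊕0 = 1
s4: b4⊕b5⊕b6⊕b7⊕b12⊕b13⊕b14⊕b15⊕b20⊕b21⊕b22⊕b23⊕b28⊕b29⊕b30⊕b31 = 0⊕1⊕0⊕0⊕0⊕0⊕1⊕0⊕1⊕0⊕0⊕0⊕0⊕0⊕1⊕0 = 0
s8: b8⊕b9⊕b10⊕b11⊕b12⊕b13⊕b14⊕b15⊕b24⊕b25⊕b26⊕b27⊕b28⊕b29⊕b30⊕b31 = 1⊕0⊕1⊕1⊕0⊕0⊕1⊕0⊕1⊕1⊕0⊕1⊕0⊕0⊕1⊕0 = 0
s16: b16⊕b17⊕b18⊕b19⊕b20⊕b21⊕b22⊕b23⊕b24⊕b25⊕b26⊕b27⊕b28⊕b29⊕b30⊕b31 = 1⊕1⊕0⊕0⊕1⊕0⊕0⊕0⊕1⊕1⊕0⊕1⊕0⊕0⊕1⊕0 = 1
Syndrome (s16...s1) = 10011 → position 19.
Flip bit 19: corrected codeword = 1110100101100101101100011010010
Data bits at positions 3,5,6,7,9,10,11,12,13,14,15,17,18,19,20,21,22,23,24,25,26,27,28,29,30,31: 11000110010101100011010010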